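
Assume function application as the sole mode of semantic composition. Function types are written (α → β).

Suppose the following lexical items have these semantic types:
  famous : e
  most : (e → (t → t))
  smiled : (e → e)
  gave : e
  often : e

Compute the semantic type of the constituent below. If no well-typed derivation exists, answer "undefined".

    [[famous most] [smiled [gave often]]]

[famous most]: functor most : (e → (t → t)), argument famous : e; result (t → t).
[gave often]: e and e cannot combine by function application — type clash.

undefined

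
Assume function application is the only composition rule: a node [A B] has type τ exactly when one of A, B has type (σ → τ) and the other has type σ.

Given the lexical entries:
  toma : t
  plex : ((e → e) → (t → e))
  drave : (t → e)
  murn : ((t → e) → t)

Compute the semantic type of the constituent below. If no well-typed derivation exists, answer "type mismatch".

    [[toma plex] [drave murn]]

type mismatch

[toma plex]: t and ((e → e) → (t → e)) cannot combine by function application — type clash.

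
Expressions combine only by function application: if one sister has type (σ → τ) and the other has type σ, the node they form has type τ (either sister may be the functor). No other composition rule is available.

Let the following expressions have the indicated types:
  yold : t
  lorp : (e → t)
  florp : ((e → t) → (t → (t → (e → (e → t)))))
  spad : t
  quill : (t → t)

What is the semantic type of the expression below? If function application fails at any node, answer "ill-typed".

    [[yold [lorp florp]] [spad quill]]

(e → (e → t))

At [lorp florp], florp : ((e → t) → (t → (t → (e → (e → t))))) takes lorp : (e → t), giving (t → (t → (e → (e → t)))).
At [yold [lorp florp]], [lorp florp] : (t → (t → (e → (e → t)))) takes yold : t, giving (t → (e → (e → t))).
At [spad quill], quill : (t → t) takes spad : t, giving t.
At [[yold [lorp florp]] [spad quill]], [yold [lorp florp]] : (t → (e → (e → t))) takes [spad quill] : t, giving (e → (e → t)).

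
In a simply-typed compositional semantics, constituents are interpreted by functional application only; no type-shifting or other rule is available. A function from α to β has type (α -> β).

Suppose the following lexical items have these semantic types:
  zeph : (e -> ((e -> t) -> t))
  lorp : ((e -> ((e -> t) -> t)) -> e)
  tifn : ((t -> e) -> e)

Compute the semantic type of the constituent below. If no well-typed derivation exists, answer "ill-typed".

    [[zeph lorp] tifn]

ill-typed

[zeph lorp]: ((e -> ((e -> t) -> t)) -> e) applied to (e -> ((e -> t) -> t)) yields e.
[[zeph lorp] tifn]: e with ((t -> e) -> e) — neither is a function whose domain matches the other; composition fails here.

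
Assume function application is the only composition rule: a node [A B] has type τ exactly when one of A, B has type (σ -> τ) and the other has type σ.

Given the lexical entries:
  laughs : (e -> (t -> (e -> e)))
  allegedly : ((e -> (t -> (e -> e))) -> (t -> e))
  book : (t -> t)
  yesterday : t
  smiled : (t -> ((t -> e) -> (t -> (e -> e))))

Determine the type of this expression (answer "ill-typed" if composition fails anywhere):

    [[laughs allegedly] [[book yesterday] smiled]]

(t -> (e -> e))

[laughs allegedly] — allegedly of type ((e -> (t -> (e -> e))) -> (t -> e)) combines with laughs of type (e -> (t -> (e -> e))): type (t -> e).
[book yesterday] — book of type (t -> t) combines with yesterday of type t: type t.
[[book yesterday] smiled] — smiled of type (t -> ((t -> e) -> (t -> (e -> e)))) combines with [book yesterday] of type t: type ((t -> e) -> (t -> (e -> e))).
[[laughs allegedly] [[book yesterday] smiled]] — [[book yesterday] smiled] of type ((t -> e) -> (t -> (e -> e))) combines with [laughs allegedly] of type (t -> e): type (t -> (e -> e)).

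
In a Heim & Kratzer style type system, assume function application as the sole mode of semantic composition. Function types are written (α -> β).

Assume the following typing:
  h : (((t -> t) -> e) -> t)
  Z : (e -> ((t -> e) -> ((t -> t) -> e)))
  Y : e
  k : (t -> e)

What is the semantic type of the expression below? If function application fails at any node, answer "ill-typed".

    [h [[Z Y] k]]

[Z Y]: Z is (e -> ((t -> e) -> ((t -> t) -> e))), Y is e; result ((t -> e) -> ((t -> t) -> e)).
[[Z Y] k]: [Z Y] is ((t -> e) -> ((t -> t) -> e)), k is (t -> e); result ((t -> t) -> e).
[h [[Z Y] k]]: h is (((t -> t) -> e) -> t), [[Z Y] k] is ((t -> t) -> e); result t.

t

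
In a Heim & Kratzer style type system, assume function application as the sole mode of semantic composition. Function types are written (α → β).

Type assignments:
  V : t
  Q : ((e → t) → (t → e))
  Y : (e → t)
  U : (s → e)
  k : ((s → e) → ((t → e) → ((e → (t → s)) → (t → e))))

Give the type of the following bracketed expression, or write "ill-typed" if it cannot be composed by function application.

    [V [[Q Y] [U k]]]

ill-typed

At [Q Y], Q : ((e → t) → (t → e)) takes Y : (e → t), giving (t → e).
At [U k], k : ((s → e) → ((t → e) → ((e → (t → s)) → (t → e)))) takes U : (s → e), giving ((t → e) → ((e → (t → s)) → (t → e))).
At [[Q Y] [U k]], [U k] : ((t → e) → ((e → (t → s)) → (t → e))) takes [Q Y] : (t → e), giving ((e → (t → s)) → (t → e)).
[V [[Q Y] [U k]]]: t and ((e → (t → s)) → (t → e)) cannot combine by function application — type clash.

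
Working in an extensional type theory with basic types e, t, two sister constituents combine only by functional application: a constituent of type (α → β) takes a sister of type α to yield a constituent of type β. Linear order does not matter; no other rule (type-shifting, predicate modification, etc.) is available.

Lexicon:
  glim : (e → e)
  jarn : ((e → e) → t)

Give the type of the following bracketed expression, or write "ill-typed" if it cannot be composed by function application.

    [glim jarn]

[glim jarn] — jarn of type ((e → e) → t) combines with glim of type (e → e): type t.

t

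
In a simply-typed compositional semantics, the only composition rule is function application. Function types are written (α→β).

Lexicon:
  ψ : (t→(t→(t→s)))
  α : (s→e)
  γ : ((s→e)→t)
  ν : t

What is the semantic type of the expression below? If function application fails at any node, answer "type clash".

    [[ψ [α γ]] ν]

[α γ] — γ of type ((s→e)→t) combines with α of type (s→e): type t.
[ψ [α γ]] — ψ of type (t→(t→(t→s))) combines with [α γ] of type t: type (t→(t→s)).
[[ψ [α γ]] ν] — [ψ [α γ]] of type (t→(t→s)) combines with ν of type t: type (t→s).

(t→s)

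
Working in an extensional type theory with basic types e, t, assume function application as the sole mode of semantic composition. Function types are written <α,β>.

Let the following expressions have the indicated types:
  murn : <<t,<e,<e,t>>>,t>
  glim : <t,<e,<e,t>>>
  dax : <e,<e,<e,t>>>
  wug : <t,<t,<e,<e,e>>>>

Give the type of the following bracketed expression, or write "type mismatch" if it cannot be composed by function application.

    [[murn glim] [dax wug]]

type mismatch

[murn glim]: <<t,<e,<e,t>>>,t> applied to <t,<e,<e,t>>> yields t.
At [dax wug]: neither <e,<e,<e,t>>> nor <t,<t,<e,<e,e>>>> can take the other as argument; the node is ill-typed.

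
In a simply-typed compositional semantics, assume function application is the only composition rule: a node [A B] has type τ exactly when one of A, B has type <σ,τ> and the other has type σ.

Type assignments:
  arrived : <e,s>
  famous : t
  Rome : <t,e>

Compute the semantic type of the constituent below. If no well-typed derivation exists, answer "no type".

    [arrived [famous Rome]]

s

[famous Rome]: <t,e> applied to t yields e.
[arrived [famous Rome]]: <e,s> applied to e yields s.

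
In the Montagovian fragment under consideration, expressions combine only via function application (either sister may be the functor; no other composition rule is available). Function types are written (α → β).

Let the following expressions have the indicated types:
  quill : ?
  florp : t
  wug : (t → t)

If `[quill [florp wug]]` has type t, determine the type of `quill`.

(t → t)

At [quill [florp wug]] (required: t): [florp wug] is t, which is not a function with range t; hence quill is the functor — type (t → t).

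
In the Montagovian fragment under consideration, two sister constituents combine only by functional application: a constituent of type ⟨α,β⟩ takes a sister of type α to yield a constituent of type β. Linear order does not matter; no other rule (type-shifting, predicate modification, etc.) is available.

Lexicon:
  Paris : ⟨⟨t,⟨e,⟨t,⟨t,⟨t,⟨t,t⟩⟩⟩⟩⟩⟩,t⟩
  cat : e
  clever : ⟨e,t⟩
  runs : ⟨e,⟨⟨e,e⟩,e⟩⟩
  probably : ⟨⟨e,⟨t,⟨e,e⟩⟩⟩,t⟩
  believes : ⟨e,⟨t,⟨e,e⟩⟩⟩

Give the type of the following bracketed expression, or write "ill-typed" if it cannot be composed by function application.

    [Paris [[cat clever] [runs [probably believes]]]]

ill-typed

At [cat clever], clever : ⟨e,t⟩ takes cat : e, giving t.
At [probably believes], probably : ⟨⟨e,⟨t,⟨e,e⟩⟩⟩,t⟩ takes believes : ⟨e,⟨t,⟨e,e⟩⟩⟩, giving t.
[runs [probably believes]]: ⟨e,⟨⟨e,e⟩,e⟩⟩ and t cannot combine by function application — type clash.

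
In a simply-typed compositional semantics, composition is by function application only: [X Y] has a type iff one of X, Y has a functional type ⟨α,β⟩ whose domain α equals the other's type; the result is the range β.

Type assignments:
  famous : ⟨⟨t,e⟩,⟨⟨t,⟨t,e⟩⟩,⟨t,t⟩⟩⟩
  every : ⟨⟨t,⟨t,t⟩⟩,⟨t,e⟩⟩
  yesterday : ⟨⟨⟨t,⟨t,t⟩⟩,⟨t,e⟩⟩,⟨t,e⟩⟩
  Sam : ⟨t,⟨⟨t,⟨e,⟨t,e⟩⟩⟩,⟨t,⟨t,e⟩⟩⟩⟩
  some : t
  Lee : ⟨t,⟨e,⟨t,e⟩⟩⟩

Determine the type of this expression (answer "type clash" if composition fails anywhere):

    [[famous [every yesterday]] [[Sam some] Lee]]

[every yesterday]: ⟨⟨⟨t,⟨t,t⟩⟩,⟨t,e⟩⟩,⟨t,e⟩⟩ applied to ⟨⟨t,⟨t,t⟩⟩,⟨t,e⟩⟩ yields ⟨t,e⟩.
[famous [every yesterday]]: ⟨⟨t,e⟩,⟨⟨t,⟨t,e⟩⟩,⟨t,t⟩⟩⟩ applied to ⟨t,e⟩ yields ⟨⟨t,⟨t,e⟩⟩,⟨t,t⟩⟩.
[Sam some]: ⟨t,⟨⟨t,⟨e,⟨t,e⟩⟩⟩,⟨t,⟨t,e⟩⟩⟩⟩ applied to t yields ⟨⟨t,⟨e,⟨t,e⟩⟩⟩,⟨t,⟨t,e⟩⟩⟩.
[[Sam some] Lee]: ⟨⟨t,⟨e,⟨t,e⟩⟩⟩,⟨t,⟨t,e⟩⟩⟩ applied to ⟨t,⟨e,⟨t,e⟩⟩⟩ yields ⟨t,⟨t,e⟩⟩.
[[famous [every yesterday]] [[Sam some] Lee]]: ⟨⟨t,⟨t,e⟩⟩,⟨t,t⟩⟩ applied to ⟨t,⟨t,e⟩⟩ yields ⟨t,t⟩.

⟨t,t⟩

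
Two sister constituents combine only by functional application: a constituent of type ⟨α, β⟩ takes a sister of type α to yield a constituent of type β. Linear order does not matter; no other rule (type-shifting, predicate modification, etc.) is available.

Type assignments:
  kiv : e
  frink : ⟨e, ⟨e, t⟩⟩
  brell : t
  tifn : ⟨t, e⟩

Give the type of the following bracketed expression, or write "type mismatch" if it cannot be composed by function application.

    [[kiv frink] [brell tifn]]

t

[kiv frink]: ⟨e, ⟨e, t⟩⟩ applied to e yields ⟨e, t⟩.
[brell tifn]: ⟨t, e⟩ applied to t yields e.
[[kiv frink] [brell tifn]]: ⟨e, t⟩ applied to e yields t.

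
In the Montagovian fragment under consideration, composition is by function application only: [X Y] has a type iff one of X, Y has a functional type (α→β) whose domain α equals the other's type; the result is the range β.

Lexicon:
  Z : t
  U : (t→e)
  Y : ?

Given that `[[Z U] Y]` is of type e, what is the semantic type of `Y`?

At [[Z U] Y] (required: e): [Z U] is e, which is not a function with range e; hence Y is the functor — type (e→e).

(e→e)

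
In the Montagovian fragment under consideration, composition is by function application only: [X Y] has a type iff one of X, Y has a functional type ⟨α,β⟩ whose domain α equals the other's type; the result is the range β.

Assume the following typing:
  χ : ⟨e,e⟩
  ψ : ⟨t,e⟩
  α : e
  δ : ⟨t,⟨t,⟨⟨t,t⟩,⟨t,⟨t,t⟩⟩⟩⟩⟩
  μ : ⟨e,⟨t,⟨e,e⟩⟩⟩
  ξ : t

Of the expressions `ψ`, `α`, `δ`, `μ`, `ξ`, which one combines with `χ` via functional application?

ψ : ⟨t,e⟩ — neither side's domain matches the other.
α — combines: χ : ⟨e,e⟩ takes α : e as argument, giving e.
δ : ⟨t,⟨t,⟨⟨t,t⟩,⟨t,⟨t,t⟩⟩⟩⟩⟩ — neither side's domain matches the other.
μ : ⟨e,⟨t,⟨e,e⟩⟩⟩ — neither side's domain matches the other.
ξ : t — neither side's domain matches the other.

α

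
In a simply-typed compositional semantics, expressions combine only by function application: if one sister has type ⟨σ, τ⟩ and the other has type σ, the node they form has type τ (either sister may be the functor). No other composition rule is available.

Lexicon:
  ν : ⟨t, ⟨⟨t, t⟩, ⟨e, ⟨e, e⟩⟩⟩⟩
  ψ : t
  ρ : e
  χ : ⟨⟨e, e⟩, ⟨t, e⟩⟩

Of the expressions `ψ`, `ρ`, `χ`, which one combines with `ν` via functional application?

ψ

ψ — combines: ν : ⟨t, ⟨⟨t, t⟩, ⟨e, ⟨e, e⟩⟩⟩⟩ takes ψ : t as argument, giving ⟨⟨t, t⟩, ⟨e, ⟨e, e⟩⟩⟩.
ρ : e — does not combine with ν.
χ : ⟨⟨e, e⟩, ⟨t, e⟩⟩ — does not combine with ν.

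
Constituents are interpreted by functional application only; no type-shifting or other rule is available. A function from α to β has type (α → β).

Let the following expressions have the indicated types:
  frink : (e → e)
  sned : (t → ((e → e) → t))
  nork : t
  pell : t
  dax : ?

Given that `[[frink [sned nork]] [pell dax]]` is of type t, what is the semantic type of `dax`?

(t → (t → t))

At [[frink [sned nork]] [pell dax]] (required: t): [frink [sned nork]] is t, which is not a function with range t; hence [pell dax] is the functor — type (t → t).
At [pell dax] (required: (t → t)): pell is t, which is not a function with range (t → t); hence dax is the functor — type (t → (t → t)).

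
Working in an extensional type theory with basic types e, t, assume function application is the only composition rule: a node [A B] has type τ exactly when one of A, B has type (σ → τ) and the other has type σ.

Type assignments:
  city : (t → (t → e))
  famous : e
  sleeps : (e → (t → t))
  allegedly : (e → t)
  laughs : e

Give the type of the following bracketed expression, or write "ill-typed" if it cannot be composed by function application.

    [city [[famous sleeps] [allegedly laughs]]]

(t → e)

[famous sleeps] — sleeps of type (e → (t → t)) combines with famous of type e: type (t → t).
[allegedly laughs] — allegedly of type (e → t) combines with laughs of type e: type t.
[[famous sleeps] [allegedly laughs]] — [famous sleeps] of type (t → t) combines with [allegedly laughs] of type t: type t.
[city [[famous sleeps] [allegedly laughs]]] — city of type (t → (t → e)) combines with [[famous sleeps] [allegedly laughs]] of type t: type (t → e).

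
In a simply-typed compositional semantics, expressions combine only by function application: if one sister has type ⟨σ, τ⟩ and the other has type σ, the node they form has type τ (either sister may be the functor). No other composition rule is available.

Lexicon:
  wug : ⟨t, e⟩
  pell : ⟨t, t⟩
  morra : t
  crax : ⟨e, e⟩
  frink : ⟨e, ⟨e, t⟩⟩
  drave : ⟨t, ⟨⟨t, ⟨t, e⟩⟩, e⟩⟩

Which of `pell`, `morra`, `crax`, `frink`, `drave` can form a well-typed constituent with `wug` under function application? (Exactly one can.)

pell : ⟨t, t⟩ — wug needs t; pell needs t; neither fits.
morra — combines: wug : ⟨t, e⟩ takes morra : t as argument, giving e.
crax : ⟨e, e⟩ — wug needs t; crax needs e; neither fits.
frink : ⟨e, ⟨e, t⟩⟩ — wug needs t; frink needs e; neither fits.
drave : ⟨t, ⟨⟨t, ⟨t, e⟩⟩, e⟩⟩ — wug needs t; drave needs t; neither fits.

morra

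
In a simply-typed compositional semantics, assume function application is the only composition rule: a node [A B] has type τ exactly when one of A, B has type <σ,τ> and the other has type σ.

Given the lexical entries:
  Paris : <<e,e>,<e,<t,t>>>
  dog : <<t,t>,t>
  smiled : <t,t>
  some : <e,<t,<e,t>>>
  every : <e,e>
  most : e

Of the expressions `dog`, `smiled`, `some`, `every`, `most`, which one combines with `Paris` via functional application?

dog : <<t,t>,t> — does not combine with Paris.
smiled : <t,t> — does not combine with Paris.
some : <e,<t,<e,t>>> — does not combine with Paris.
every — combines: Paris : <<e,e>,<e,<t,t>>> takes every : <e,e> as argument, giving <e,<t,t>>.
most : e — does not combine with Paris.

every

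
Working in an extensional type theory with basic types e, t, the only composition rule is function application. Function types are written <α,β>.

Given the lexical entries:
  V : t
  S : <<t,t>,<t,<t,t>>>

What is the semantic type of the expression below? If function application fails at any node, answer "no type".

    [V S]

no type

[V S]: t and <<t,t>,<t,<t,t>>> cannot combine by function application — type clash.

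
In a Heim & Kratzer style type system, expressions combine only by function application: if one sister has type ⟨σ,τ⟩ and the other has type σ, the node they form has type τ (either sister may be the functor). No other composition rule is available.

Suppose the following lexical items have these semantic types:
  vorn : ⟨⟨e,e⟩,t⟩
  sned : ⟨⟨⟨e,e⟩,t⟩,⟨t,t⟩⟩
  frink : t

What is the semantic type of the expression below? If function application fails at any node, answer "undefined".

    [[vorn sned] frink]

t

[vorn sned]: functor sned : ⟨⟨⟨e,e⟩,t⟩,⟨t,t⟩⟩, argument vorn : ⟨⟨e,e⟩,t⟩; result ⟨t,t⟩.
[[vorn sned] frink]: functor [vorn sned] : ⟨t,t⟩, argument frink : t; result t.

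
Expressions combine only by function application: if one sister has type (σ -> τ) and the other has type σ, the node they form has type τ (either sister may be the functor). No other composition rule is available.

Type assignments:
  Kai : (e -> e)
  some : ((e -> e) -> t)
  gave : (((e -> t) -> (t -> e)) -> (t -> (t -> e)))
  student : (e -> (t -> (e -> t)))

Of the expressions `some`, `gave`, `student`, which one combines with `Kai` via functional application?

some — combines: some : ((e -> e) -> t) takes Kai : (e -> e) as argument, giving t.
gave : (((e -> t) -> (t -> e)) -> (t -> (t -> e))) — does not combine with Kai.
student : (e -> (t -> (e -> t))) — does not combine with Kai.

some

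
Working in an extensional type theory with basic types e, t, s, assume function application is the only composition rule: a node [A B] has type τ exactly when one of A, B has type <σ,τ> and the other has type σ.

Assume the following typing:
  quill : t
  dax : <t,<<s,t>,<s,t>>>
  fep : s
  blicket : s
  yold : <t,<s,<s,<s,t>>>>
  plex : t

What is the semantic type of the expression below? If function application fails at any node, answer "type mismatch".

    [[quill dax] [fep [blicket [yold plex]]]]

<s,t>

At [quill dax], dax : <t,<<s,t>,<s,t>>> takes quill : t, giving <<s,t>,<s,t>>.
At [yold plex], yold : <t,<s,<s,<s,t>>>> takes plex : t, giving <s,<s,<s,t>>>.
At [blicket [yold plex]], [yold plex] : <s,<s,<s,t>>> takes blicket : s, giving <s,<s,t>>.
At [fep [blicket [yold plex]]], [blicket [yold plex]] : <s,<s,t>> takes fep : s, giving <s,t>.
At [[quill dax] [fep [blicket [yold plex]]]], [quill dax] : <<s,t>,<s,t>> takes [fep [blicket [yold plex]]] : <s,t>, giving <s,t>.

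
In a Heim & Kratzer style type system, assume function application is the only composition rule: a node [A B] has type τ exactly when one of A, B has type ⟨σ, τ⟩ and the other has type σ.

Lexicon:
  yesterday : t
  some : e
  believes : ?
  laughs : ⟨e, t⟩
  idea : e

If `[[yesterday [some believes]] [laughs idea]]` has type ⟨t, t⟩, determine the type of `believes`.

⟨e, ⟨t, ⟨t, ⟨t, t⟩⟩⟩⟩

[[yesterday [some believes]] [laughs idea]] must have type ⟨t, t⟩. The sister [laughs idea] has type t; that is not a function onto ⟨t, t⟩, so [yesterday [some believes]] must be the functor, of type ⟨t, ⟨t, t⟩⟩.
[yesterday [some believes]] must have type ⟨t, ⟨t, t⟩⟩. The sister yesterday has type t; that is not a function onto ⟨t, ⟨t, t⟩⟩, so [some believes] must be the functor, of type ⟨t, ⟨t, ⟨t, t⟩⟩⟩.
[some believes] must have type ⟨t, ⟨t, ⟨t, t⟩⟩⟩. The sister some has type e; that is not a function onto ⟨t, ⟨t, ⟨t, t⟩⟩⟩, so believes must be the functor, of type ⟨e, ⟨t, ⟨t, ⟨t, t⟩⟩⟩⟩.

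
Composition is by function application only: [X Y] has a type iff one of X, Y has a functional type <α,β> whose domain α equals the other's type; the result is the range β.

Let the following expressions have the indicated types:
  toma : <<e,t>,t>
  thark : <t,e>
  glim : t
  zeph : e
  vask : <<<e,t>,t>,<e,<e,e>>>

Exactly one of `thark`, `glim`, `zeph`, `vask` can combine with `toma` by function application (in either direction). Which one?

thark : <t,e> — toma needs <e,t>; thark needs t; neither fits.
glim : t — toma needs <e,t>; glim needs nothing (atomic); neither fits.
zeph : e — toma needs <e,t>; zeph needs nothing (atomic); neither fits.
vask — combines: vask : <<<e,t>,t>,<e,<e,e>>> takes toma : <<e,t>,t> as argument, giving <e,<e,e>>.

vask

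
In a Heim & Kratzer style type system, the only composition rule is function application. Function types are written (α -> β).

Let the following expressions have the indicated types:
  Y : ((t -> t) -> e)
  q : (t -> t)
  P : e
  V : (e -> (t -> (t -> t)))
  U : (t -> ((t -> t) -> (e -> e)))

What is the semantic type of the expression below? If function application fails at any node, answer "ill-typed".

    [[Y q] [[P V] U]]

ill-typed

[Y q]: Y is ((t -> t) -> e), q is (t -> t); result e.
[P V]: V is (e -> (t -> (t -> t))), P is e; result (t -> (t -> t)).
[[P V] U]: (t -> (t -> t)) with (t -> ((t -> t) -> (e -> e))) — neither is a function whose domain matches the other; composition fails here.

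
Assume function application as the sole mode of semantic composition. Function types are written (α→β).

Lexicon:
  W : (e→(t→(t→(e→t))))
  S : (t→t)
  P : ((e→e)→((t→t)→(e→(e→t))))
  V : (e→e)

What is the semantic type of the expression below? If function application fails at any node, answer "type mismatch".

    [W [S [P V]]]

[P V]: P is ((e→e)→((t→t)→(e→(e→t)))), V is (e→e); result ((t→t)→(e→(e→t))).
[S [P V]]: [P V] is ((t→t)→(e→(e→t))), S is (t→t); result (e→(e→t)).
[W [S [P V]]]: (e→(t→(t→(e→t)))) and (e→(e→t)) cannot combine by function application — type clash.

type mismatch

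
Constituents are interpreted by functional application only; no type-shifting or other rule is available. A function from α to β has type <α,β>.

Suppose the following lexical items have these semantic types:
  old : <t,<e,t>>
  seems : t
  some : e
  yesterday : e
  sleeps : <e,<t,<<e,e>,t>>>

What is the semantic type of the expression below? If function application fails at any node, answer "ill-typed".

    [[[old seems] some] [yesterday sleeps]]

<<e,e>,t>

At [old seems], old : <t,<e,t>> takes seems : t, giving <e,t>.
At [[old seems] some], [old seems] : <e,t> takes some : e, giving t.
At [yesterday sleeps], sleeps : <e,<t,<<e,e>,t>>> takes yesterday : e, giving <t,<<e,e>,t>>.
At [[[old seems] some] [yesterday sleeps]], [yesterday sleeps] : <t,<<e,e>,t>> takes [[old seems] some] : t, giving <<e,e>,t>.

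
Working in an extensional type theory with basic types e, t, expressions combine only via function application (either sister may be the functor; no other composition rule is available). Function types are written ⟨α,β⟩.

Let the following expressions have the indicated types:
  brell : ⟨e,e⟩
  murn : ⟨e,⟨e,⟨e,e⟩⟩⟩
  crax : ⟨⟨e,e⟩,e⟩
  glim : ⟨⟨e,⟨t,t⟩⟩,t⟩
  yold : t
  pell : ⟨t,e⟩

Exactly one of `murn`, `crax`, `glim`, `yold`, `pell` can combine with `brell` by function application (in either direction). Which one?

crax

murn : ⟨e,⟨e,⟨e,e⟩⟩⟩ — does not combine with brell.
crax — combines: crax : ⟨⟨e,e⟩,e⟩ takes brell : ⟨e,e⟩ as argument, giving e.
glim : ⟨⟨e,⟨t,t⟩⟩,t⟩ — does not combine with brell.
yold : t — does not combine with brell.
pell : ⟨t,e⟩ — does not combine with brell.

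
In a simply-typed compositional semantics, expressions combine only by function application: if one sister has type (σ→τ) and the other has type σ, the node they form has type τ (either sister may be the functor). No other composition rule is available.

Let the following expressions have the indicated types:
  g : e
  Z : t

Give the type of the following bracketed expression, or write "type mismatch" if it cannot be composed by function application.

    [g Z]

[g Z]: e with t — neither is a function whose domain matches the other; composition fails here.

type mismatch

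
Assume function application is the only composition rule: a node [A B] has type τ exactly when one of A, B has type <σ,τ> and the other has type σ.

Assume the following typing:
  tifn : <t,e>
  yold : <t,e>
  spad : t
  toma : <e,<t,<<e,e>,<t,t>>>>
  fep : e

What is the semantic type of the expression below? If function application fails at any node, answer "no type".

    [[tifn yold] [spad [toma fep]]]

no type

At [tifn yold]: neither <t,e> nor <t,e> can take the other as argument; the node is ill-typed.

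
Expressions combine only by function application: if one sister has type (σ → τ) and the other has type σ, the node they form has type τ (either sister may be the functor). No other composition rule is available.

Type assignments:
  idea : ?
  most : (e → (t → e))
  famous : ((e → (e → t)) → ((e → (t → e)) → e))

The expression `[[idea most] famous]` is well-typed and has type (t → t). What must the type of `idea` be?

[[idea most] famous] is required to be (t → t). famous : ((e → (e → t)) → ((e → (t → e)) → e)) cannot yield (t → t) as functor, so [idea most] : (((e → (e → t)) → ((e → (t → e)) → e)) → (t → t)).
[idea most] is required to be (((e → (e → t)) → ((e → (t → e)) → e)) → (t → t)). most : (e → (t → e)) cannot yield (((e → (e → t)) → ((e → (t → e)) → e)) → (t → t)) as functor, so idea : ((e → (t → e)) → (((e → (e → t)) → ((e → (t → e)) → e)) → (t → t))).

((e → (t → e)) → (((e → (e → t)) → ((e → (t → e)) → e)) → (t → t)))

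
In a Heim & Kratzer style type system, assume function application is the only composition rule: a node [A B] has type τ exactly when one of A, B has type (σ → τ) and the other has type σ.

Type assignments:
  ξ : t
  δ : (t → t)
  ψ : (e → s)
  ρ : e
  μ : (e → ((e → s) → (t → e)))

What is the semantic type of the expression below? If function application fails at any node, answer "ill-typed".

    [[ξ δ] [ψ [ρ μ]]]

[ξ δ]: δ is (t → t), ξ is t; result t.
[ρ μ]: μ is (e → ((e → s) → (t → e))), ρ is e; result ((e → s) → (t → e)).
[ψ [ρ μ]]: [ρ μ] is ((e → s) → (t → e)), ψ is (e → s); result (t → e).
[[ξ δ] [ψ [ρ μ]]]: [ψ [ρ μ]] is (t → e), [ξ δ] is t; result e.

e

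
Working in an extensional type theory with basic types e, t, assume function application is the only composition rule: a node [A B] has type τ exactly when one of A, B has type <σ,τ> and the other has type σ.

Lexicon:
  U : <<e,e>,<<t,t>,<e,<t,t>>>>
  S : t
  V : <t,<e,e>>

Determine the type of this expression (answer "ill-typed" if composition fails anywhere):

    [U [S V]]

<<t,t>,<e,<t,t>>>

[S V]: <t,<e,e>> applied to t yields <e,e>.
[U [S V]]: <<e,e>,<<t,t>,<e,<t,t>>>> applied to <e,e> yields <<t,t>,<e,<t,t>>>.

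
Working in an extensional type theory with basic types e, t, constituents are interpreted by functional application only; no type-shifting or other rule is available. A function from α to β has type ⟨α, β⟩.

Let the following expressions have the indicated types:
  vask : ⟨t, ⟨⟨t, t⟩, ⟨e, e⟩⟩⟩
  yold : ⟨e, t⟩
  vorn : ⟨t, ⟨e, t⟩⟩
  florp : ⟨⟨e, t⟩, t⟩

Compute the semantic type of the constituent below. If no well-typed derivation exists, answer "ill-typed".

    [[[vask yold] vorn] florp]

[vask yold]: ⟨t, ⟨⟨t, t⟩, ⟨e, e⟩⟩⟩ and ⟨e, t⟩ cannot combine by function application — type clash.

ill-typed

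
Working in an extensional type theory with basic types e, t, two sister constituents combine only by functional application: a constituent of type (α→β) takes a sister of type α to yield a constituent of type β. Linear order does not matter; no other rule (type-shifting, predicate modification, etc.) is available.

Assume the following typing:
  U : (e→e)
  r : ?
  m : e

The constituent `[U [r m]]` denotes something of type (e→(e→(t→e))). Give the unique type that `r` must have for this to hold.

For [U [r m]] to have type (e→(e→(t→e))) with U of type (e→e), [r m] must be the function: [r m] : ((e→e)→(e→(e→(t→e)))).
For [r m] to have type ((e→e)→(e→(e→(t→e)))) with m of type e, r must be the function: r : (e→((e→e)→(e→(e→(t→e))))).

(e→((e→e)→(e→(e→(t→e)))))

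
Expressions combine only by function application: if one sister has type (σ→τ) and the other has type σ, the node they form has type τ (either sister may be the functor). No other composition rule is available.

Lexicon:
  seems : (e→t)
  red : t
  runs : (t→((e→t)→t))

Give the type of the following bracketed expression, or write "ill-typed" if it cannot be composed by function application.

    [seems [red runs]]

t

[red runs] — runs of type (t→((e→t)→t)) combines with red of type t: type ((e→t)→t).
[seems [red runs]] — [red runs] of type ((e→t)→t) combines with seems of type (e→t): type t.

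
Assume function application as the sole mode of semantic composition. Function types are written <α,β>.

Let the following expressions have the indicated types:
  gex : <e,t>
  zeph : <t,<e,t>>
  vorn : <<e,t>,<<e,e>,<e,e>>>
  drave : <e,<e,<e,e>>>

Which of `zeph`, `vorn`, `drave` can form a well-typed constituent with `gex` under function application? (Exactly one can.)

zeph : <t,<e,t>> — does not combine with gex.
vorn — combines: vorn : <<e,t>,<<e,e>,<e,e>>> takes gex : <e,t> as argument, giving <<e,e>,<e,e>>.
drave : <e,<e,<e,e>>> — does not combine with gex.

vorn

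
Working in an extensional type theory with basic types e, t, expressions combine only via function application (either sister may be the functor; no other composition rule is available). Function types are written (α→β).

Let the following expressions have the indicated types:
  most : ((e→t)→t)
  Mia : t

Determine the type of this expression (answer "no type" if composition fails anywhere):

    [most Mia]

[most Mia]: ((e→t)→t) with t — neither is a function whose domain matches the other; composition fails here.

no type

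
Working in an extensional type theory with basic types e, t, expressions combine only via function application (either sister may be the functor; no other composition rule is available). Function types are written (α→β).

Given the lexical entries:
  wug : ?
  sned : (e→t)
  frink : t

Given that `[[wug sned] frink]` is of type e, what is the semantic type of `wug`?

[[wug sned] frink] is required to be e. frink : t cannot yield e as functor, so [wug sned] : (t→e).
[wug sned] is required to be (t→e). sned : (e→t) cannot yield (t→e) as functor, so wug : ((e→t)→(t→e)).

((e→t)→(t→e))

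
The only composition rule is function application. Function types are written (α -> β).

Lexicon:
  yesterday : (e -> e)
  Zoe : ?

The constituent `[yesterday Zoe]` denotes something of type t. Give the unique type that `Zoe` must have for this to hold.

((e -> e) -> t)

[yesterday Zoe] is required to be t. yesterday : (e -> e) cannot yield t as functor, so Zoe : ((e -> e) -> t).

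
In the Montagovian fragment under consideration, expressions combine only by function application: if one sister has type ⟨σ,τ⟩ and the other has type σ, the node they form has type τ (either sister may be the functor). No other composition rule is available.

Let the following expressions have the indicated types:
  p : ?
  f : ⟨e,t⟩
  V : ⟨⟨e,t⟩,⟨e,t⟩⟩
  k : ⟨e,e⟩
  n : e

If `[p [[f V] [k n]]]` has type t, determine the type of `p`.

⟨t,t⟩

[p [[f V] [k n]]] must have type t. The sister [[f V] [k n]] has type t; that is not a function onto t, so p must be the functor, of type ⟨t,t⟩.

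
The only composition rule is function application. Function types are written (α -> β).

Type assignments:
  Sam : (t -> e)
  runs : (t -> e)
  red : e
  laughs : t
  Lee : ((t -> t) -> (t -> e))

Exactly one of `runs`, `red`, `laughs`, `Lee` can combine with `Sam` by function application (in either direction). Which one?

laughs

runs : (t -> e) — Sam needs t; runs needs t; neither fits.
red : e — Sam needs t; red needs nothing (atomic); neither fits.
laughs — combines: Sam : (t -> e) takes laughs : t as argument, giving e.
Lee : ((t -> t) -> (t -> e)) — Sam needs t; Lee needs (t -> t); neither fits.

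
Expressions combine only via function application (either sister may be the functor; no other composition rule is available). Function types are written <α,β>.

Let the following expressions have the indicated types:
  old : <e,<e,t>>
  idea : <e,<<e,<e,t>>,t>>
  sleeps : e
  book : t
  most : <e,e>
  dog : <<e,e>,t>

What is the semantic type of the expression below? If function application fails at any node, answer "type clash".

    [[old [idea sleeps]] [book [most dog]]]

type clash

[idea sleeps] — idea of type <e,<<e,<e,t>>,t>> combines with sleeps of type e: type <<e,<e,t>>,t>.
[old [idea sleeps]] — [idea sleeps] of type <<e,<e,t>>,t> combines with old of type <e,<e,t>>: type t.
[most dog] — dog of type <<e,e>,t> combines with most of type <e,e>: type t.
[book [most dog]]: t and t cannot combine by function application — type clash.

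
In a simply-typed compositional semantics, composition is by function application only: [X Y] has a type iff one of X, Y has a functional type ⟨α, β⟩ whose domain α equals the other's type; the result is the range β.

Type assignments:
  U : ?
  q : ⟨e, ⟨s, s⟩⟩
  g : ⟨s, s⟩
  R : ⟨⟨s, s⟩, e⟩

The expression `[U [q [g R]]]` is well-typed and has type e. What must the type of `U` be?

⟨⟨s, s⟩, e⟩

[U [q [g R]]] is required to be e. [q [g R]] : ⟨s, s⟩ cannot yield e as functor, so U : ⟨⟨s, s⟩, e⟩.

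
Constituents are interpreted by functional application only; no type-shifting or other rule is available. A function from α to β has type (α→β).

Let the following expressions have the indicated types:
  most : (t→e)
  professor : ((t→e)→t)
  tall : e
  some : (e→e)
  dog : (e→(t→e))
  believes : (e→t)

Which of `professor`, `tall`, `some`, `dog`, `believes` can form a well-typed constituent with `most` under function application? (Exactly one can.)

professor — combines: professor : ((t→e)→t) takes most : (t→e) as argument, giving t.
tall : e — no; most wants t, and tall wants nothing (atomic).
some : (e→e) — no; most wants t, and some wants e.
dog : (e→(t→e)) — no; most wants t, and dog wants e.
believes : (e→t) — no; most wants t, and believes wants e.

professor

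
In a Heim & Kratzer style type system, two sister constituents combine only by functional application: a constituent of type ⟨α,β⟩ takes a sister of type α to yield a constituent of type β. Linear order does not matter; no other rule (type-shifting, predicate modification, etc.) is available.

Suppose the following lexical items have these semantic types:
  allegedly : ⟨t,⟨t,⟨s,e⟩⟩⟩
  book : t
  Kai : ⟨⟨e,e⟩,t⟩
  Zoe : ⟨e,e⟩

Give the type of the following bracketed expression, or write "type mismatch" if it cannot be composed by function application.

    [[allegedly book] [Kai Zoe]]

⟨s,e⟩

[allegedly book]: allegedly is ⟨t,⟨t,⟨s,e⟩⟩⟩, book is t; result ⟨t,⟨s,e⟩⟩.
[Kai Zoe]: Kai is ⟨⟨e,e⟩,t⟩, Zoe is ⟨e,e⟩; result t.
[[allegedly book] [Kai Zoe]]: [allegedly book] is ⟨t,⟨s,e⟩⟩, [Kai Zoe] is t; result ⟨s,e⟩.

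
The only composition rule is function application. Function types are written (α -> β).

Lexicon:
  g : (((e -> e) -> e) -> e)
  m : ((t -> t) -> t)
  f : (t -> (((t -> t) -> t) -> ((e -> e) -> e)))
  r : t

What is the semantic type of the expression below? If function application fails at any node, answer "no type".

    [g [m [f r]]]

e

[f r]: functor f : (t -> (((t -> t) -> t) -> ((e -> e) -> e))), argument r : t; result (((t -> t) -> t) -> ((e -> e) -> e)).
[m [f r]]: functor [f r] : (((t -> t) -> t) -> ((e -> e) -> e)), argument m : ((t -> t) -> t); result ((e -> e) -> e).
[g [m [f r]]]: functor g : (((e -> e) -> e) -> e), argument [m [f r]] : ((e -> e) -> e); result e.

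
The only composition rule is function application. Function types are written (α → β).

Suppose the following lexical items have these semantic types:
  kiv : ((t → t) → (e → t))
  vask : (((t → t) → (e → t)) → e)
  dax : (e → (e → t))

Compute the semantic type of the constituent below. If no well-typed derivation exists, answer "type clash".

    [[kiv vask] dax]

[kiv vask] — vask of type (((t → t) → (e → t)) → e) combines with kiv of type ((t → t) → (e → t)): type e.
[[kiv vask] dax] — dax of type (e → (e → t)) combines with [kiv vask] of type e: type (e → t).

(e → t)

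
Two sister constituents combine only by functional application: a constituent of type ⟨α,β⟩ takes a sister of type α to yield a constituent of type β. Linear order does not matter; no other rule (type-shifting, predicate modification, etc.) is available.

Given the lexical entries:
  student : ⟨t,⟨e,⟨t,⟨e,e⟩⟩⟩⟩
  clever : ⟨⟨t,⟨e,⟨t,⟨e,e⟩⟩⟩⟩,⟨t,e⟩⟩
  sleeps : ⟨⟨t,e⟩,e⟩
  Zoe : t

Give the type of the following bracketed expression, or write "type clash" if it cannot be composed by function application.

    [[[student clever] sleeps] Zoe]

[student clever]: functor clever : ⟨⟨t,⟨e,⟨t,⟨e,e⟩⟩⟩⟩,⟨t,e⟩⟩, argument student : ⟨t,⟨e,⟨t,⟨e,e⟩⟩⟩⟩; result ⟨t,e⟩.
[[student clever] sleeps]: functor sleeps : ⟨⟨t,e⟩,e⟩, argument [student clever] : ⟨t,e⟩; result e.
At [[[student clever] sleeps] Zoe]: neither e nor t can take the other as argument; the node is ill-typed.

type clash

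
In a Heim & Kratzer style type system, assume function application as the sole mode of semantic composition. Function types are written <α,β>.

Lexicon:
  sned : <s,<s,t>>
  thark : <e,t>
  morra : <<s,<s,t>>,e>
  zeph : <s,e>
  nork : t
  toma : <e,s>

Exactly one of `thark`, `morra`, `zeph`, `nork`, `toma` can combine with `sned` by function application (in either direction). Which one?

thark : <e,t> — does not combine with sned.
morra — combines: morra : <<s,<s,t>>,e> takes sned : <s,<s,t>> as argument, giving e.
zeph : <s,e> — does not combine with sned.
nork : t — does not combine with sned.
toma : <e,s> — does not combine with sned.

morra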